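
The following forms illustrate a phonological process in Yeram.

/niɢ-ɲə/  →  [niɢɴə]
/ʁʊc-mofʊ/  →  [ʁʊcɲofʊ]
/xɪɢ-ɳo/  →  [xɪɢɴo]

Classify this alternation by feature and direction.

Comparing underlying and surface forms, /ɲ/ → [ɴ] is the alternation; the neighbouring /ɢ/ is constant.
/ɲ/ is palatal while /ɢ/ is uvular; the output [ɴ] is uvular, matching the trigger — so the feature that spreads is place.
Manner and voice are unchanged, so the assimilation is partial, not total.
Checking the remaining alternations: /m/ → [ɲ] after /c/ (bilabial → palatal, matching palatal); /ɳ/ → [ɴ] after /ɢ/ (retroflex → uvular, matching uvular) — only place changes, and always toward the preceding segment.
Since the segment that changes follows the conditioning segment, the assimilation is progressive.

progressive place assimilation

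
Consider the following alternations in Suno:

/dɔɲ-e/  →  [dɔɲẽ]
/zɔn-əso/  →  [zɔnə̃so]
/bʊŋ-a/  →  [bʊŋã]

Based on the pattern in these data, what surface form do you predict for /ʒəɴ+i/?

[ʒəɴĩ]

The data show progressive nasality assimilation (vowel nasalisation): /e/ → [ẽ] after /ɲ/; /ə/ → [ə̃] after /n/; /a/ → [ã] after /ŋ/ — a vowel is nasalised by an immediately preceding nasal consonant.
The vowel /i/ is adjacent to the preceding nasal /ɴ/, so it acquires [+nasal] and surfaces as [ĩ].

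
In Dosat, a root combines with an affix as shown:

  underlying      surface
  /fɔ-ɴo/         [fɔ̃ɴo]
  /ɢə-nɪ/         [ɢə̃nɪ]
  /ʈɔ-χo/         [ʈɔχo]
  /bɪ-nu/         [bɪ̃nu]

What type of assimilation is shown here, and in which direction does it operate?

regressive nasality assimilation (vowel nasalisation)

The vowel /ɔ/ surfaces as nasalised [ɔ̃] next to the following nasal /ɴ/ — it has acquired the [+nasal] feature of its neighbour.
Likewise in the remaining data: /ə/ → [ə̃] before /n/; /ɪ/ → [ɪ̃] before /n/ — each time a vowel is nasalised next to a following nasal.
No change occurs in [ʈɔχo] because the vowel at the boundary is adjacent to an oral consonant, not a nasal (/ɔ/ next to /χ/).
Because the conditioning nasal is to the right of the vowel that changes, the process is regressive (anticipatory).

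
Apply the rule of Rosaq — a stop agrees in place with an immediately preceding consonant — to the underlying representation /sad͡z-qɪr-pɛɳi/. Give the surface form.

/q/ is a voiceless uvular stop. The preceding trigger /d͡z/ is alveolar, so /q/ must become alveolar as well.
A voiceless alveolar stop is [t], so the surface segment is [t].
At the second juncture, /p/ likewise becomes [t] adjacent to /r/.

[sad͡ztɪrtɛɳi]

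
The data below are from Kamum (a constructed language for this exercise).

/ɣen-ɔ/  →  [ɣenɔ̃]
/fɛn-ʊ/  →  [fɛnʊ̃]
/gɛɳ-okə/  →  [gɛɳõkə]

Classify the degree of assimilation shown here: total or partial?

The vowel /ɔ/ surfaces as nasalised [ɔ̃] next to the preceding nasal /n/ — it has acquired the [+nasal] feature of its neighbour.
The other forms show the same pattern: /ʊ/ → [ʊ̃] after /n/; /o/ → [õ] after /ɳ/ — each time a vowel is nasalised next to a preceding nasal.

partial assimilation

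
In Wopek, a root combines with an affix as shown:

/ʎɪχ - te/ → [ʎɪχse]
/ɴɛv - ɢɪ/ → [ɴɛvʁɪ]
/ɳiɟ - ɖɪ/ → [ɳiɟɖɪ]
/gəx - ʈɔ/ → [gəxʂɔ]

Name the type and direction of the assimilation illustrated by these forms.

progressive manner assimilation

Comparing underlying and surface forms, /t/ → [s] is the alternation; the neighbouring /χ/ is constant.
The change stop → fricative matches the manner of the preceding /χ/, identifying this as manner assimilation.
Place and voice are unchanged, so the assimilation is partial, not total.
Checking the remaining alternations: /ɢ/ → [ʁ] after /v/ (stop → fricative, matching a fricative); /ʈ/ → [ʂ] after /x/ (stop → fricative, matching a fricative) — only manner changes, and always toward the preceding segment.
No alternation appears in [ɳiɟɖɪ]: there the adjacent consonants already agree in manner (/ɖ/ and /ɟ/ are both stops), so this form is consistent with the same rule.
Since the segment that changes follows the conditioning segment, the assimilation is progressive.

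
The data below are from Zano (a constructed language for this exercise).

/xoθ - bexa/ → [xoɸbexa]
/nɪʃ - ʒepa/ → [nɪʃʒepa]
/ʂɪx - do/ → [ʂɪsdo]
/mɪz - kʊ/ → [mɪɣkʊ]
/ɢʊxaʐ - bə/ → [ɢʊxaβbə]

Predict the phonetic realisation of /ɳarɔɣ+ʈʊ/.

The data show regressive place assimilation: /θ/ → [ɸ] before /b/; /x/ → [s] before /d/; /z/ → [ɣ] before /k/; /ʐ/ → [β] before /b/. In each pair only place changes, matching the following consonant, while manner and voice stay constant.
Nothing changes in [nɪʃʒepa]: there the adjacent consonants already agree in place (/ʃ/ and /ʒ/ are both postalveolar), so this form is consistent with the same rule.
/ɣ/ is a voiced velar fricative. The following trigger /ʈ/ is retroflex, so /ɣ/ must become retroflex as well.
Changing only its place to retroflex gives [ʐ] — the voiced retroflex fricative.

[ɳarɔʐʈʊ]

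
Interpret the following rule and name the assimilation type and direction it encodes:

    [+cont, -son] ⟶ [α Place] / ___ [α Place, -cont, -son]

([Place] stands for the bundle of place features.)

regressive place assimilation

The rule copies the place features (abbreviated [Place]) from the environment onto the target, so the assimilating feature is place.
Since the environment is written after the underscore, the trigger follows the target; the direction is regressive.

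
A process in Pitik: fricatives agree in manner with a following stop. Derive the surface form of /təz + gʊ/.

[tədgʊ]

The rule targets /z/ (voiced alveolar fricative), which sits before the trigger /g/ (stop).
Changing only its manner to stop gives [d] — the voiced alveolar stop.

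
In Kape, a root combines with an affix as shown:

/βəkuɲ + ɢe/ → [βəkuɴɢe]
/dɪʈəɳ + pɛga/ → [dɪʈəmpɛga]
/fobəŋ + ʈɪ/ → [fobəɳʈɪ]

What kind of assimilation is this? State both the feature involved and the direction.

Underlying /ɲ/ is realised as [ɴ] next to /ɢ/; /ɢ/ itself does not change.
The change palatal → uvular matches the place of the following /ɢ/, identifying this as place assimilation.
Manner and voice are unchanged, so the assimilation is partial, not total.
The same holds elsewhere in the data: /ɳ/ → [m] before /p/ (retroflex → bilabial, matching bilabial); /ŋ/ → [ɳ] before /ʈ/ (velar → retroflex, matching retroflex) — only place changes, and always toward the following segment.
Since the segment that changes precedes the conditioning segment, the assimilation is regressive.

regressive place assimilation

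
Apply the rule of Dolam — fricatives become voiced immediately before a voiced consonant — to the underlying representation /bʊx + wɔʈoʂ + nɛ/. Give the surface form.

/x/ is a voiceless velar fricative. The following trigger /w/ is voiced, so /x/ must become voiced as well.
Changing only its voicing to voiced gives [ɣ] — the voiced velar fricative.
At the second juncture, /ʂ/ likewise becomes [ʐ] adjacent to /n/.

[bʊɣwɔʈoʐnɛ]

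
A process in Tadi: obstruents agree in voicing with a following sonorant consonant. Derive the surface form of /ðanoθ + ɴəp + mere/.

[ðanoðɴəbmere]

/θ/ is a voiceless dental fricative. The following trigger /ɴ/ is voiced, so /θ/ must become voiced as well.
The voiced dental fricative is [ð], so /θ/ → [ð].
The same rule applies at the second boundary: /p/ → [b] next to /m/.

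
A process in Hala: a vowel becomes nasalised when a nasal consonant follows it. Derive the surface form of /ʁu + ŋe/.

[ʁũŋe]

/u/ sits next to the nasal /ŋ/ and is therefore nasalised to [ũ].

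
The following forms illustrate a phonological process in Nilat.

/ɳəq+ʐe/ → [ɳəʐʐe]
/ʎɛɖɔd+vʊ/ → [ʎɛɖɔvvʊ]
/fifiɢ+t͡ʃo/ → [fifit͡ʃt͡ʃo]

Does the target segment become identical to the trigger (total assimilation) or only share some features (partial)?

total assimilation

The segment that alternates is /q/, which surfaces as [ʐ] when adjacent to /ʐ/.
The output [ʐ] is identical to the trigger /ʐ/ — every feature (place, manner, voicing) has been copied — so this is total assimilation.
The remaining alternations confirm this: /d/ → [v] before /v/; /ɢ/ → [t͡ʃ] before /t͡ʃ/ — in each case the output is a copy of the following consonant.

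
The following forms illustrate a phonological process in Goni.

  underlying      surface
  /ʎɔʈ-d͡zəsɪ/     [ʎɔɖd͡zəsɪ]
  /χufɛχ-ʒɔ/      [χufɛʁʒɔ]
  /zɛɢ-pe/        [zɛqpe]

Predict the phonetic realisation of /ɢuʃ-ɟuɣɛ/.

The data show regressive voicing assimilation: /ʈ/ → [ɖ] before /d͡z/; /χ/ → [ʁ] before /ʒ/; /ɢ/ → [q] before /p/. In each pair only voicing changes, matching the following consonant, while place and manner stay constant.
The rule targets /ʃ/ (voiceless postalveolar fricative), which sits before the trigger /ɟ/ (voiced).
The voiced postalveolar fricative is [ʒ], so /ʃ/ → [ʒ].

[ɢuʒɟuɣɛ]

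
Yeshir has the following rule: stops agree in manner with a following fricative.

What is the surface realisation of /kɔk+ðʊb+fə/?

[kɔxðʊβfə]

The rule targets /k/ (voiceless velar stop), which sits before the trigger /ð/ (fricative).
Changing only its manner to fricative gives [x] — the voiceless velar fricative.
At the second juncture, /b/ likewise becomes [β] adjacent to /f/.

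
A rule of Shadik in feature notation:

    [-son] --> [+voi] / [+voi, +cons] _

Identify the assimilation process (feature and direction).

The target ([-son], obstruents) acquires [+voi] next to a voiced consonant ([+voi, +cons]) — it takes on the voicing of its neighbour, so the feature that spreads is voicing.
The conditioning segment sits to the left of the focus bar, meaning the trigger precedes the segment that changes — progressive assimilation.

progressive voicing assimilation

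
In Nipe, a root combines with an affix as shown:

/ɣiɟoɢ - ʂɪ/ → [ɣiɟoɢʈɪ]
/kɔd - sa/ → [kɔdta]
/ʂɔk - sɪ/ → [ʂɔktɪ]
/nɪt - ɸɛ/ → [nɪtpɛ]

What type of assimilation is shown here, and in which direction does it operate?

progressive manner assimilation

Comparing underlying and surface forms, /ʂ/ → [ʈ] is the alternation; the neighbouring /ɢ/ is constant.
/ʂ/ is a fricative while /ɢ/ is a stop; the output [ʈ] is a stop, matching the trigger — so the feature that spreads is manner.
Place and voice are unchanged, so the assimilation is partial, not total.
Checking the remaining alternations: /s/ → [t] after /d/ (fricative → stop, matching a stop); /s/ → [t] after /k/ (fricative → stop, matching a stop); /ɸ/ → [p] after /t/ (fricative → stop, matching a stop) — only manner changes, and always toward the preceding segment.
The trigger is the preceding segment, so the direction is progressive (perseverative).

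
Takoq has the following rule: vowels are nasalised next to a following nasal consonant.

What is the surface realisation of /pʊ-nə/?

[pʊ̃nə]

The vowel /ʊ/ is adjacent to the following nasal /n/, so it acquires [+nasal] and surfaces as [ʊ̃].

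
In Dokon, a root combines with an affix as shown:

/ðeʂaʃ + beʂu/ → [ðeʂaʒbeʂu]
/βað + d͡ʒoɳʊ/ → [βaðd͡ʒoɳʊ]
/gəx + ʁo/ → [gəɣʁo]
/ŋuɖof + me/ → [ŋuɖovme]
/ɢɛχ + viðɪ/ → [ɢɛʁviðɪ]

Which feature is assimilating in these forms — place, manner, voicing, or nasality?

voicing

Underlying /ʃ/ is realised as [ʒ] next to /b/; /b/ itself does not change.
/ʃ/ is voiceless while /b/ is voiced; the output [ʒ] is voiced, matching the trigger — so the feature that spreads is voicing.
The other alternating forms pattern the same way: /x/ → [ɣ] before /ʁ/ (voiceless → voiced, matching voiced); /f/ → [v] before /m/ (voiceless → voiced, matching voiced); /χ/ → [ʁ] before /v/ (voiceless → voiced, matching voiced) — only voicing changes, and always toward the following segment.
No alternation appears in [βaðd͡ʒoɳʊ]: there the adjacent consonants already agree in voicing (/ð/ and /d͡ʒ/ are both voiced), so this form is consistent with the same rule.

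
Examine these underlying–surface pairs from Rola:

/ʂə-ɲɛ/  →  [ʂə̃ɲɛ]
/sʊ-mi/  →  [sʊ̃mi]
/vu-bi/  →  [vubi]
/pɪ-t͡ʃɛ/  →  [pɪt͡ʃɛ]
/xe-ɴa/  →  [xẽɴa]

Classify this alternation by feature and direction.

regressive nasality assimilation (vowel nasalisation)

The vowel /ə/ surfaces as nasalised [ə̃] next to the following nasal /ɲ/ — it has acquired the [+nasal] feature of its neighbour.
The other forms show the same pattern: /ʊ/ → [ʊ̃] before /m/; /e/ → [ẽ] before /ɴ/ — each time a vowel is nasalised next to a following nasal.
No change occurs in [vubi], [pɪt͡ʃɛ] because the vowel at the boundary is adjacent to an oral consonant, not a nasal (/u/ next to /b/; /ɪ/ next to /t͡ʃ/).
Because the conditioning nasal is to the right of the vowel that changes, the process is regressive (anticipatory).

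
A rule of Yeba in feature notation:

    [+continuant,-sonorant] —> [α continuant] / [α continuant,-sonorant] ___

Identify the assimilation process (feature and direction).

The rule copies [continuant] (continuancy) from the environment onto the target fricatives; since [±continuant] encodes the stop/fricative manner contrast, the assimilating dimension is manner.
The conditioning segment sits to the left of the focus bar, meaning the trigger precedes the segment that changes — progressive assimilation.

progressive manner assimilation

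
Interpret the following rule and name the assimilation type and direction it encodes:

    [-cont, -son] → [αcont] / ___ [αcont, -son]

The shared variable α links the value of [cont] on the target to that of the neighbouring obstruent. [cont] distinguishes stops from fricatives — a manner-of-articulation feature — so this is manner assimilation.
The conditioning segment sits to the right of the focus bar, meaning the trigger follows the segment that changes — regressive assimilation.

regressive manner assimilation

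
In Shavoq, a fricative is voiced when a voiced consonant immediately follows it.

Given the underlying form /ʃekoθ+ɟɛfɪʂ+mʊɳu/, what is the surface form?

[ʃekoðɟɛfɪʐmʊɳu]

/θ/ is a voiceless dental fricative. The following trigger /ɟ/ is voiced, so /θ/ must become voiced as well.
Changing only its voicing to voiced gives [ð] — the voiced dental fricative.
The same rule applies at the second boundary: /ʂ/ → [ʐ] next to /m/.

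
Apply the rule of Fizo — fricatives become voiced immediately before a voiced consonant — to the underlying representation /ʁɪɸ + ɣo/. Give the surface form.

/ɸ/ is a voiceless bilabial fricative. The following trigger /ɣ/ is voiced, so /ɸ/ must become voiced as well.
A voiced bilabial fricative is [β], so the surface segment is [β].

[ʁɪβɣo]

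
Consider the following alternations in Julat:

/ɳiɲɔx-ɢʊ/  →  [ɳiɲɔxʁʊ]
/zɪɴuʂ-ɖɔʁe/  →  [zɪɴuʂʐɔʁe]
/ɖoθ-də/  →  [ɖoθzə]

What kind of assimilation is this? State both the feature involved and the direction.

Comparing underlying and surface forms, /ɢ/ → [ʁ] is the alternation; the neighbouring /x/ is constant.
/ɢ/ is a stop while /x/ is a fricative; the output [ʁ] is a fricative, matching the trigger — so the feature that spreads is manner.
Place and voice are unchanged, so the assimilation is partial, not total.
Checking the remaining alternations: /ɖ/ → [ʐ] after /ʂ/ (stop → fricative, matching a fricative); /d/ → [z] after /θ/ (stop → fricative, matching a fricative) — only manner changes, and always toward the preceding segment.
The trigger is the preceding segment, so the direction is progressive (perseverative).

progressive manner assimilation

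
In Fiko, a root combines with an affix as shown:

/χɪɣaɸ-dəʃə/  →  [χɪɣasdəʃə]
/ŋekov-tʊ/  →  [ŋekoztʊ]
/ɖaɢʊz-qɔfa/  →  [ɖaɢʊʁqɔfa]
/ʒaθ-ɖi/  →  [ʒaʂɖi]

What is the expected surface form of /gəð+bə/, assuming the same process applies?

The data show regressive place assimilation: /ɸ/ → [s] before /d/; /v/ → [z] before /t/; /z/ → [ʁ] before /q/; /θ/ → [ʂ] before /ɖ/. In each pair only place changes, matching the following consonant, while manner and voice stay constant.
/ð/ is a voiced dental fricative. The following trigger /b/ is bilabial, so /ð/ must become bilabial as well.
A voiced bilabial fricative is [β], so the surface segment is [β].

[gəβbə]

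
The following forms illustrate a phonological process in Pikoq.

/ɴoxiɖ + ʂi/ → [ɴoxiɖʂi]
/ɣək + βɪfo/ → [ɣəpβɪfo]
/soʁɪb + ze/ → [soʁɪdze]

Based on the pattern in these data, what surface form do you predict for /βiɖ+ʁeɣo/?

The data show regressive place assimilation: /k/ → [p] before /β/; /b/ → [d] before /z/. In each pair only place changes, matching the following consonant, while manner and voice stay constant.
Nothing changes in [ɴoxiɖʂi]: there the adjacent consonants already agree in place (/ɖ/ and /ʂ/ are both retroflex), so this form is consistent with the same rule.
The rule targets /ɖ/ (voiced retroflex stop), which sits before the trigger /ʁ/ (uvular).
A voiced uvular stop is [ɢ], so the surface segment is [ɢ].

[βiɢʁeɣo]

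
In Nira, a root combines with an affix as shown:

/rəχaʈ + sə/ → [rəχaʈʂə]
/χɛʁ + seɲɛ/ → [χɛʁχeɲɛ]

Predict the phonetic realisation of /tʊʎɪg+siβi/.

The data show progressive place assimilation: /s/ → [ʂ] after /ʈ/; /s/ → [χ] after /ʁ/. In each pair only place changes, matching the preceding consonant, while manner and voice stay constant.
/s/ is a voiceless alveolar fricative. The preceding trigger /g/ is velar, so /s/ must become velar as well.
Changing only its place to velar gives [x] — the voiceless velar fricative.

[tʊʎɪgxiβi]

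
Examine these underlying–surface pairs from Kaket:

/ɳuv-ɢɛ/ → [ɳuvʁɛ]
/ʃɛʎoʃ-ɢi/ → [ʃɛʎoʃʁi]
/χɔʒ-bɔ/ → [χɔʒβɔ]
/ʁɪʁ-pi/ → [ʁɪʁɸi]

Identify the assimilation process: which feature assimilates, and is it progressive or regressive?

progressive manner assimilation

Comparing underlying and surface forms, /ɢ/ → [ʁ] is the alternation; the neighbouring /v/ is constant.
/ɢ/ is a stop while /v/ is a fricative; the output [ʁ] is a fricative, matching the trigger — so the feature that spreads is manner.
Place and voice are unchanged, so the assimilation is partial, not total.
The other alternating forms pattern the same way: /ɢ/ → [ʁ] after /ʃ/ (stop → fricative, matching a fricative); /b/ → [β] after /ʒ/ (stop → fricative, matching a fricative); /p/ → [ɸ] after /ʁ/ (stop → fricative, matching a fricative) — only manner changes, and always toward the preceding segment.
Since the segment that changes follows the conditioning segment, the assimilation is progressive.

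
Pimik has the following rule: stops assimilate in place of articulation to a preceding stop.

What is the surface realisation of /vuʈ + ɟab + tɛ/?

[vuʈɖabpɛ]

/ɟ/ is a voiced palatal stop. The preceding trigger /ʈ/ is retroflex, so /ɟ/ must become retroflex as well.
Changing only its place to retroflex gives [ɖ] — the voiced retroflex stop.
At the second juncture, /t/ likewise becomes [p] adjacent to /b/.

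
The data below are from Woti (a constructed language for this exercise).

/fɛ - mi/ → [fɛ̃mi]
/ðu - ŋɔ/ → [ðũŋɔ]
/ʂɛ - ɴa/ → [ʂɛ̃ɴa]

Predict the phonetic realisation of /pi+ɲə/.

[pĩɲə]

The data show regressive nasality assimilation (vowel nasalisation): /ɛ/ → [ɛ̃] before /m/; /u/ → [ũ] before /ŋ/; /ɛ/ → [ɛ̃] before /ɴ/ — a vowel is nasalised by an immediately following nasal consonant.
The vowel /i/ is adjacent to the following nasal /ɲ/, so it acquires [+nasal] and surfaces as [ĩ].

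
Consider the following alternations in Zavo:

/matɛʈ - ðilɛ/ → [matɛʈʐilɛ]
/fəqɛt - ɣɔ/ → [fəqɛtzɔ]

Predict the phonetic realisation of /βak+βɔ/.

The data show progressive place assimilation: /ð/ → [ʐ] after /ʈ/; /ɣ/ → [z] after /t/. In each pair only place changes, matching the preceding consonant, while manner and voice stay constant.
The rule targets /β/ (voiced bilabial fricative), which sits after the trigger /k/ (velar).
A voiced velar fricative is [ɣ], so the surface segment is [ɣ].

[βakɣɔ]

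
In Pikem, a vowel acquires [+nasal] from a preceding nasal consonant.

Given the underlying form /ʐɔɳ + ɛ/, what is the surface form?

[ʐɔɳɛ̃]

The vowel /ɛ/ is adjacent to the preceding nasal /ɳ/, so it acquires [+nasal] and surfaces as [ɛ̃].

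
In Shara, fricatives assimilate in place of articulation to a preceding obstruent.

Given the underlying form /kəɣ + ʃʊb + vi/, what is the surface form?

/ʃ/ is a voiceless postalveolar fricative. The preceding trigger /ɣ/ is velar, so /ʃ/ must become velar as well.
The voiceless velar fricative is [x], so /ʃ/ → [x].
At the second juncture, /v/ likewise becomes [β] adjacent to /b/.

[kəɣxʊbβi]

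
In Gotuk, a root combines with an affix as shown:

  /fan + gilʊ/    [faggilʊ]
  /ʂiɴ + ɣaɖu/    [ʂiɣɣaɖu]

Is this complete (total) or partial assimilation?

total assimilation

Comparing underlying and surface forms, /n/ → [g] is the alternation; the neighbouring /g/ is constant.
The output [g] is identical to the trigger /g/ — every feature (place, manner, voicing) has been copied — so this is total assimilation.
The remaining alternation confirms this: /ɴ/ → [ɣ] before /ɣ/ — in each case the output is a copy of the following consonant.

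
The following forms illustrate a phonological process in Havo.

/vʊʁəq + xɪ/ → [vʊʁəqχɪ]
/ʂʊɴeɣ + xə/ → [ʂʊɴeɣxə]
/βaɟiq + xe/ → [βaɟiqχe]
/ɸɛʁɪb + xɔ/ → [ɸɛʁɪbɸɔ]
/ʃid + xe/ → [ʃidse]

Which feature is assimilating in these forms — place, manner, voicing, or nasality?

The segment that alternates is /x/, which surfaces as [χ] when adjacent to /q/.
/x/ is velar while /q/ is uvular; the output [χ] is uvular, matching the trigger — so the feature that spreads is place.
The same holds elsewhere in the data: /x/ → [ɸ] after /b/ (velar → bilabial, matching bilabial); /x/ → [s] after /d/ (velar → alveolar, matching alveolar) — only place changes, and always toward the preceding segment.
No alternation appears in [ʂʊɴeɣxə]: there the adjacent consonants already agree in place (/x/ and /ɣ/ are both velar), so this form is consistent with the same rule.

place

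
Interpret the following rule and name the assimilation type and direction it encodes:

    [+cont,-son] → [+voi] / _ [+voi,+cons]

regressive voicing assimilation

The target ([+cont,-son], fricatives) acquires [+voi] next to a voiced consonant ([+voi,+cons]) — it takes on the voicing of its neighbour, so the feature that spreads is voicing.
The conditioning segment sits to the right of the focus bar, meaning the trigger follows the segment that changes — regressive assimilation.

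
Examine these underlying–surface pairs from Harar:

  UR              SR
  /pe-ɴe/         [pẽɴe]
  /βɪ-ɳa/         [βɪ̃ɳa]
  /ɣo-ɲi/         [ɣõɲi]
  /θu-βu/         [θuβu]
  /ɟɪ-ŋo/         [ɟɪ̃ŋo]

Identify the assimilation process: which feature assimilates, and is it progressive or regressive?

regressive nasality assimilation (vowel nasalisation)

The vowel /e/ surfaces as nasalised [ẽ] next to the following nasal /ɴ/ — it has acquired the [+nasal] feature of its neighbour.
The other forms show the same pattern: /ɪ/ → [ɪ̃] before /ɳ/; /o/ → [õ] before /ɲ/; /ɪ/ → [ɪ̃] before /ŋ/ — each time a vowel is nasalised next to a following nasal.
No change occurs in [θuβu] because the vowel at the boundary is adjacent to an oral consonant, not a nasal (/u/ next to /β/).
Because the conditioning nasal is to the right of the vowel that changes, the process is regressive (anticipatory).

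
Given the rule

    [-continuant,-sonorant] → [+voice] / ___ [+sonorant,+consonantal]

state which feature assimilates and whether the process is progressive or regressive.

regressive voicing assimilation

The structural change is [+voice], and the conditioning segment [+sonorant,+consonantal] (a sonorant consonant) is itself voiced, so the target comes to share the voicing of its neighbour — voicing assimilation.
Since the environment is written after the underscore, the trigger follows the target; the direction is regressive.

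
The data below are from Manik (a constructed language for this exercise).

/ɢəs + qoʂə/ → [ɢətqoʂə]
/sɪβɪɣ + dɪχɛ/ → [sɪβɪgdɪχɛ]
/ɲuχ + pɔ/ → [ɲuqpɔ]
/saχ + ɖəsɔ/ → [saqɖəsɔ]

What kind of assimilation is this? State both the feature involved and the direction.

The segment that alternates is /s/, which surfaces as [t] when adjacent to /q/.
/s/ is a fricative while /q/ is a stop; the output [t] is a stop, matching the trigger — so the feature that spreads is manner.
Place and voice are unchanged, so the assimilation is partial, not total.
The other alternating forms pattern the same way: /ɣ/ → [g] before /d/ (fricative → stop, matching a stop); /χ/ → [q] before /p/ (fricative → stop, matching a stop); /χ/ → [q] before /ɖ/ (fricative → stop, matching a stop) — only manner changes, and always toward the following segment.
Since the segment that changes precedes the conditioning segment, the assimilation is regressive.

regressive manner assimilation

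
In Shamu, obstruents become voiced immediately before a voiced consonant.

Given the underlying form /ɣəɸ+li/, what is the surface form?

/ɸ/ is a voiceless bilabial fricative. The following trigger /l/ is voiced, so /ɸ/ must become voiced as well.
Changing only its voicing to voiced gives [β] — the voiced bilabial fricative.

[ɣəβli]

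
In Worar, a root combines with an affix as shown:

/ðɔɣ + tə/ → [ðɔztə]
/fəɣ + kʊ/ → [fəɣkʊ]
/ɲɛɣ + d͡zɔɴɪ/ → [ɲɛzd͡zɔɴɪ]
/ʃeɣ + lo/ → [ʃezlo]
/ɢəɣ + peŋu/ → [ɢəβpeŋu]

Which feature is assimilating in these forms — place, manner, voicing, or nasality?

Comparing underlying and surface forms, /ɣ/ → [z] is the alternation; the neighbouring /t/ is constant.
/ɣ/ is velar while /t/ is alveolar; the output [z] is alveolar, matching the trigger — so the feature that spreads is place.
The same holds elsewhere in the data: /ɣ/ → [z] before /d͡z/ (velar → alveolar, matching alveolar); /ɣ/ → [z] before /l/ (velar → alveolar, matching alveolar); /ɣ/ → [β] before /p/ (velar → bilabial, matching bilabial) — only place changes, and always toward the following segment.
Nothing changes in [fəɣkʊ]: there the adjacent consonants already agree in place (/ɣ/ and /k/ are both velar), so this form is consistent with the same rule.

place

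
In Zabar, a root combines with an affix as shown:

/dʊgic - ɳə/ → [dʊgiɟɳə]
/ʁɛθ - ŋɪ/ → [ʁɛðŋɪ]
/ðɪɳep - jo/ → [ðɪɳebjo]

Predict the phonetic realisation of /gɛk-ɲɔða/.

The data show regressive voicing assimilation: /c/ → [ɟ] before /ɳ/; /θ/ → [ð] before /ŋ/; /p/ → [b] before /j/. In each pair only voicing changes, matching the following consonant, while place and manner stay constant.
The rule targets /k/ (voiceless velar stop), which sits before the trigger /ɲ/ (voiced).
The voiced velar stop is [g], so /k/ → [g].

[gɛgɲɔða]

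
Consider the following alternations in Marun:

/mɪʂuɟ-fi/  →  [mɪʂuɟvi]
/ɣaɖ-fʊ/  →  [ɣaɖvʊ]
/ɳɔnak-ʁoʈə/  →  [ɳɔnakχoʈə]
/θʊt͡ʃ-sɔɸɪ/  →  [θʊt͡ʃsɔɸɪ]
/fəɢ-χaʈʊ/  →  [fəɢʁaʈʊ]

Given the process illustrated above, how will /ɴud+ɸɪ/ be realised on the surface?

[ɴudβɪ]

The data show progressive voicing assimilation: /f/ → [v] after /ɟ/; /f/ → [v] after /ɖ/; /ʁ/ → [χ] after /k/; /χ/ → [ʁ] after /ɢ/. In each pair only voicing changes, matching the preceding consonant, while place and manner stay constant.
No alternation appears in [θʊt͡ʃsɔɸɪ]: there the adjacent consonants already agree in voicing (/s/ and /t͡ʃ/ are both voiceless), so this form is consistent with the same rule.
The rule targets /ɸ/ (voiceless bilabial fricative), which sits after the trigger /d/ (voiced).
Changing only its voicing to voiced gives [β] — the voiced bilabial fricative.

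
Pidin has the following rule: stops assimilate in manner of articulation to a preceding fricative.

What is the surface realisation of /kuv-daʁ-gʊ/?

/d/ is a voiced alveolar stop. The preceding trigger /v/ is a fricative, so /d/ must become a fricative as well.
Changing only its manner to fricative gives [z] — the voiced alveolar fricative.
At the second juncture, /g/ likewise becomes [ɣ] adjacent to /ʁ/.

[kuvzaʁɣʊ]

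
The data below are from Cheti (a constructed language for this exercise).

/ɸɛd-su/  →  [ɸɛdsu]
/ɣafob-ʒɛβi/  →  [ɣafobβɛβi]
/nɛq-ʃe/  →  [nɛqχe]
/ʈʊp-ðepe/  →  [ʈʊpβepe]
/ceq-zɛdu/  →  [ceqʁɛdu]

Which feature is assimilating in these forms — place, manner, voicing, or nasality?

Comparing underlying and surface forms, /ʒ/ → [β] is the alternation; the neighbouring /b/ is constant.
/ʒ/ is postalveolar while /b/ is bilabial; the output [β] is bilabial, matching the trigger — so the feature that spreads is place.
The same holds elsewhere in the data: /ʃ/ → [χ] after /q/ (postalveolar → uvular, matching uvular); /ð/ → [β] after /p/ (dental → bilabial, matching bilabial); /z/ → [ʁ] after /q/ (alveolar → uvular, matching uvular) — only place changes, and always toward the preceding segment.
No alternation appears in [ɸɛdsu]: there the adjacent consonants already agree in place (/s/ and /d/ are both alveolar), so this form is consistent with the same rule.

place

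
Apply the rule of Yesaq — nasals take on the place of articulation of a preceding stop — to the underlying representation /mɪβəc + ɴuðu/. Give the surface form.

The rule targets /ɴ/ (voiced uvular nasal), which sits after the trigger /c/ (palatal).
A voiced palatal nasal is [ɲ], so the surface segment is [ɲ].

[mɪβəcɲuðu]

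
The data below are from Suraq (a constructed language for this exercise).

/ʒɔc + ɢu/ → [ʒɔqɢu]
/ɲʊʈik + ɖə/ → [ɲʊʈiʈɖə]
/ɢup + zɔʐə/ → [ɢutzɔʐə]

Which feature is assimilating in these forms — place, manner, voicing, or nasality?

Underlying /c/ is realised as [q] next to /ɢ/; /ɢ/ itself does not change.
/c/ is palatal while /ɢ/ is uvular; the output [q] is uvular, matching the trigger — so the feature that spreads is place.
Checking the remaining alternations: /k/ → [ʈ] before /ɖ/ (velar → retroflex, matching retroflex); /p/ → [t] before /z/ (bilabial → alveolar, matching alveolar) — only place changes, and always toward the following segment.

place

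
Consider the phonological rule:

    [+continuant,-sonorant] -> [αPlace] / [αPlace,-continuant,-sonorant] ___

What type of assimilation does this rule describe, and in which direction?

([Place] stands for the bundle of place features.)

The rule copies the place features (abbreviated [Place]) from the environment onto the target, so the assimilating feature is place.
The conditioning segment sits to the left of the focus bar, meaning the trigger precedes the segment that changes — progressive assimilation.

progressive place assimilation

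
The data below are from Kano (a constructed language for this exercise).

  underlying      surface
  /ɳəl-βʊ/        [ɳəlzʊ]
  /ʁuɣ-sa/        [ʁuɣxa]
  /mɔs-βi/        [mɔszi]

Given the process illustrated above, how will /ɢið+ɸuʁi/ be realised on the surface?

The data show progressive place assimilation: /β/ → [z] after /l/; /s/ → [x] after /ɣ/; /β/ → [z] after /s/. In each pair only place changes, matching the preceding consonant, while manner and voice stay constant.
The rule targets /ɸ/ (voiceless bilabial fricative), which sits after the trigger /ð/ (dental).
Changing only its place to dental gives [θ] — the voiceless dental fricative.

[ɢiðθuʁi]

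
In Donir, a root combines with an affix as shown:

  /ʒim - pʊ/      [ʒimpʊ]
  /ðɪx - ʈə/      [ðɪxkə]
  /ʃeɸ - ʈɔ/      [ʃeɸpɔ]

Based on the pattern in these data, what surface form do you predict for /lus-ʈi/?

The data show progressive place assimilation: /ʈ/ → [k] after /x/; /ʈ/ → [p] after /ɸ/. In each pair only place changes, matching the preceding consonant, while manner and voice stay constant.
No alternation appears in [ʒimpʊ]: there the adjacent consonants already agree in place (/p/ and /m/ are both bilabial), so this form is consistent with the same rule.
/ʈ/ is a voiceless retroflex stop. The preceding trigger /s/ is alveolar, so /ʈ/ must become alveolar as well.
Changing only its place to alveolar gives [t] — the voiceless alveolar stop.

[lusti]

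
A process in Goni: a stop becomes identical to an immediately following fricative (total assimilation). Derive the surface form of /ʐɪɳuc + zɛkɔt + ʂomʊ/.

[ʐɪɳuzzɛkɔʂʂomʊ]

/c/ is the segment targeted by the rule; it sits immediately before /z/, so it assimilates completely and surfaces as [z].
At the second juncture, /t/ likewise becomes [ʂ] adjacent to /ʂ/.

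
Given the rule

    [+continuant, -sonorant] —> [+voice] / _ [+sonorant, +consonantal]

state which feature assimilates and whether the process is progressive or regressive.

The structural change is [+voice], and the conditioning segment [+sonorant, +consonantal] (a sonorant consonant) is itself voiced, so the target comes to share the voicing of its neighbour — voicing assimilation.
Since the environment is written after the underscore, the trigger follows the target; the direction is regressive.

regressive voicing assimilation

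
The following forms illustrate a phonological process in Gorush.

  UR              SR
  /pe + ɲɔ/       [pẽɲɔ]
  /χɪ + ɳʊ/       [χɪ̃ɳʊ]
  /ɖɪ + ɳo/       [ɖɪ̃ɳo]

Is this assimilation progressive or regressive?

The vowel /e/ surfaces as nasalised [ẽ] next to the following nasal /ɲ/ — it has acquired the [+nasal] feature of its neighbour.
The other form shows the same pattern: /ɪ/ → [ɪ̃] before /ɳ/ — each time a vowel is nasalised next to a following nasal.
Because the conditioning nasal is to the right of the vowel that changes, the process is regressive (anticipatory).

regressive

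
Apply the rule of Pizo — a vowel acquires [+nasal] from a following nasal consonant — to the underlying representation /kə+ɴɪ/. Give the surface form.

/ə/ sits next to the nasal /ɴ/ and is therefore nasalised to [ə̃].

[kə̃ɴɪ]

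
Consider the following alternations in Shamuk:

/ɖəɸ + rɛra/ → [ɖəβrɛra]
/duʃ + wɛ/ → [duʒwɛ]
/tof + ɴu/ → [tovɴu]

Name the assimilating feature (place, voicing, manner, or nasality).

voicing

The segment that alternates is /ɸ/, which surfaces as [β] when adjacent to /r/.
/ɸ/ is voiceless while /r/ is voiced; the output [β] is voiced, matching the trigger — so the feature that spreads is voicing.
The same holds elsewhere in the data: /ʃ/ → [ʒ] before /w/ (voiceless → voiced, matching voiced); /f/ → [v] before /ɴ/ (voiceless → voiced, matching voiced) — only voicing changes, and always toward the following segment.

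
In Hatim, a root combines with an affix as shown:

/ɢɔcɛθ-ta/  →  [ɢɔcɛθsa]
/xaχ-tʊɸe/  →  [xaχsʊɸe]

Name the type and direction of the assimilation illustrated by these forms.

progressive manner assimilation

Comparing underlying and surface forms, /t/ → [s] is the alternation; the neighbouring /θ/ is constant.
/t/ is a stop while /θ/ is a fricative; the output [s] is a fricative, matching the trigger — so the feature that spreads is manner.
Place and voice are unchanged, so the assimilation is partial, not total.
Checking the remaining alternation: /t/ → [s] after /χ/ (stop → fricative, matching a fricative) — only manner changes, and always toward the preceding segment.
Since the segment that changes follows the conditioning segment, the assimilation is progressive.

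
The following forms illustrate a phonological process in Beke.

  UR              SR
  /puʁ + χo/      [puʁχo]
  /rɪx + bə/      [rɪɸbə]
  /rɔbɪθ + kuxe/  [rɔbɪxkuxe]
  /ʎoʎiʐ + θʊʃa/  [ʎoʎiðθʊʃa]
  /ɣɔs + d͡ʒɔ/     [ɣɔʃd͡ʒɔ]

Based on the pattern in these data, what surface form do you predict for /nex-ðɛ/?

[neθðɛ]

The data show regressive place assimilation: /x/ → [ɸ] before /b/; /θ/ → [x] before /k/; /ʐ/ → [ð] before /θ/; /s/ → [ʃ] before /d͡ʒ/. In each pair only place changes, matching the following consonant, while manner and voice stay constant.
Nothing changes in [puʁχo]: there the adjacent consonants already agree in place (/ʁ/ and /χ/ are both uvular), so this form is consistent with the same rule.
The rule targets /x/ (voiceless velar fricative), which sits before the trigger /ð/ (dental).
A voiceless dental fricative is [θ], so the surface segment is [θ].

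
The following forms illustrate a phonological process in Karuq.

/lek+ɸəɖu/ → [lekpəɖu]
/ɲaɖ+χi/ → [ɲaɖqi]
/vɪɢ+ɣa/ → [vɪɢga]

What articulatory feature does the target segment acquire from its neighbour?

Underlying /ɸ/ is realised as [p] next to /k/; /k/ itself does not change.
/ɸ/ is a fricative while /k/ is a stop; the output [p] is a stop, matching the trigger — so the feature that spreads is manner.
The other alternating forms pattern the same way: /χ/ → [q] after /ɖ/ (fricative → stop, matching a stop); /ɣ/ → [g] after /ɢ/ (fricative → stop, matching a stop) — only manner changes, and always toward the preceding segment.

manner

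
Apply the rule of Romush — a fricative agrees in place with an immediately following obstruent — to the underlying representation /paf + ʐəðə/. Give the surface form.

[paʂʐəðə]

/f/ is a voiceless labiodental fricative. The following trigger /ʐ/ is retroflex, so /f/ must become retroflex as well.
A voiceless retroflex fricative is [ʂ], so the surface segment is [ʂ].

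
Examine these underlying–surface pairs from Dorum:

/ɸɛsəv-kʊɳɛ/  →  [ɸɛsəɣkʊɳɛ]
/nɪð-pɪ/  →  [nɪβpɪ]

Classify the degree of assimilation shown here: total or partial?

Comparing underlying and surface forms, /v/ → [ɣ] is the alternation; the neighbouring /k/ is constant.
The change labiodental → velar matches the place of the following /k/, identifying this as place assimilation.
Manner and voice are unchanged, so the assimilation is partial, not total.
The same holds elsewhere in the data: /ð/ → [β] before /p/ (dental → bilabial, matching bilabial) — only place changes, and always toward the following segment.

partial assimilation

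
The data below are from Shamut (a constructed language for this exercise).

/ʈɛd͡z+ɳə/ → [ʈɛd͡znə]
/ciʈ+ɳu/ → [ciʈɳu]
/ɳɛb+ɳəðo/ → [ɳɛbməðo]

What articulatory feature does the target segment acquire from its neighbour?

place

Comparing underlying and surface forms, /ɳ/ → [n] is the alternation; the neighbouring /d͡z/ is constant.
/ɳ/ is retroflex while /d͡z/ is alveolar; the output [n] is alveolar, matching the trigger — so the feature that spreads is place.
The other alternating form patterns the same way: /ɳ/ → [m] after /b/ (retroflex → bilabial, matching bilabial) — only place changes, and always toward the preceding segment.
No alternation appears in [ciʈɳu]: there the adjacent consonants already agree in place (/ɳ/ and /ʈ/ are both retroflex), so this form is consistent with the same rule.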